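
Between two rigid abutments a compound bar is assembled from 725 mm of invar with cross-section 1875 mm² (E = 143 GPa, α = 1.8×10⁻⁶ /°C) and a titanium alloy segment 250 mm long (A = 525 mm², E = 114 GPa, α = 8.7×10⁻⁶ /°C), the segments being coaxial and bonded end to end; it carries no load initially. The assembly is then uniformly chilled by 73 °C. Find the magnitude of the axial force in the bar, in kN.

P ≈ 36.9 kN (tensile)

If the supports were absent, the total length change would be Σ αᵢΔT Lᵢ = 1.8×10⁻⁶×73×725 + 8.7×10⁻⁶×73×250 = 0.254 mm.
The walls prevent any net length change, so an axial force P (same in every segment) develops. Compatibility: P · Σ Lᵢ/(AᵢEᵢ) = δ_free.
Σ Lᵢ/(AᵢEᵢ) = 725/(1875×143×10³) + 250/(525×114×10³) = 6.881×10⁻⁶ mm/N.
So P = 0.254 / 6.881×10⁻⁶ = 36.92 kN, tensile.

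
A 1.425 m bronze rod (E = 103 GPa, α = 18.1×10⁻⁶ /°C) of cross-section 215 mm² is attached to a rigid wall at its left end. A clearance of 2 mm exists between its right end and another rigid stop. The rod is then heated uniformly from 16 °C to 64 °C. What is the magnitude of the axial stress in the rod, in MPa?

σ ≈ 0 MPa

Unrestrained expansion: δ_free = αΔT L = 18.1×10⁻⁶ × 48 × 1425 = 1.238 mm.
Since δ_free = 1.24 mm is less than the 2 mm gap, the rod never touches the wall. No axial force develops.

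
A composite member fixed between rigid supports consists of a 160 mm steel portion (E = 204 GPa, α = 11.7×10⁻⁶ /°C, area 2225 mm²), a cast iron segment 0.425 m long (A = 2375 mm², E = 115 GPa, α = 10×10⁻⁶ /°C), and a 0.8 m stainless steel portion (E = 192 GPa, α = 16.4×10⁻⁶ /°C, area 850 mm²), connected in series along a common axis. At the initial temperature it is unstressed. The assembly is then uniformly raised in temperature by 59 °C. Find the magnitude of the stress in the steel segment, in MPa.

σ ≈ 74.9 MPa (compressive)

Free thermal expansion of the whole bar: Σ αᵢΔT Lᵢ = 11.7×10⁻⁶×59×160 + 10×10⁻⁶×59×425 + 16.4×10⁻⁶×59×800 = 1.135 mm.
The rigid supports impose zero overall length change; the single axial force P common to all segments must satisfy P Σ Lᵢ/(AᵢEᵢ) = δ_free.
The series flexibility is Σ Lᵢ/(AᵢEᵢ) = 160/(2225×204×10³) + 425/(2375×115×10³) + 800/(850×192×10³) = 6.811×10⁻⁶ mm/N.
Hence P = δ_free / Σ(L/AE) = 1.135/6.811×10⁻⁶ = 166.7 kN (compressive).
σ_{steel} = P / A = 166700 / 2225 = 74.92 MPa.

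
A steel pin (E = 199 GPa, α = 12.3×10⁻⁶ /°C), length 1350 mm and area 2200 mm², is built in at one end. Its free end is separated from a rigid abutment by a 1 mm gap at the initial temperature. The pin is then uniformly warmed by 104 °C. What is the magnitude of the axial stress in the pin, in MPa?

Unrestrained expansion: δ_free = αΔT L = 12.3×10⁻⁶ × 104 × 1350 = 1.727 mm.
The gap closes (δ_free > 1 mm) and the wall then resists a further 1.727 − 1 = 0.7269 mm of expansion.
So σ = E(δ_free − g)/L = 199×10³ × 0.7269/1350 = 107.2 MPa.

σ ≈ 107 MPa (compressive)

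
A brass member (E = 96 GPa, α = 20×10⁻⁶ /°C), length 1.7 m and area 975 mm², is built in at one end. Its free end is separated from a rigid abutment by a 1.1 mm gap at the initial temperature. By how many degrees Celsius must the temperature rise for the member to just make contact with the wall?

The gap closes when αΔT L = 1.1 mm, since the member is still unstressed at that instant.
ΔT = 1.1 / (20×10⁻⁶ × 1700) = 32.35 °C.

ΔT ≈ 32.4 °C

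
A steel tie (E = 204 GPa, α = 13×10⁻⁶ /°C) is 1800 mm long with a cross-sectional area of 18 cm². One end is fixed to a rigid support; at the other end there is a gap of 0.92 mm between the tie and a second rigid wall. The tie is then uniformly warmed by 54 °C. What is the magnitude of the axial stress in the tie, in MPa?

σ ≈ 38.9 MPa (compressive)

If the wall were absent the tie would grow by αΔT L = 13×10⁻⁶ × 54 × 1800 = 1.264 mm.
This exceeds the 0.92 mm gap, so the wall pushes back. The portion of expansion that must be recovered elastically is δ_free − gap = 1.264 − 0.92 = 0.3436 mm.
Compatibility: PL/(AE) = 0.3436 mm, so σ = P/A = E × (0.3436/1800) = 38.94 MPa.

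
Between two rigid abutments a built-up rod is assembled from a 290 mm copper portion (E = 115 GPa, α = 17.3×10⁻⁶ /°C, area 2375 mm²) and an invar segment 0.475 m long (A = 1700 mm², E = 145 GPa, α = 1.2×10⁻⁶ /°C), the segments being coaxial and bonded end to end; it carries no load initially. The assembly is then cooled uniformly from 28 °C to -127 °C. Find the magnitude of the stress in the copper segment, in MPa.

If the supports were absent, the total length change would be Σ αᵢΔT Lᵢ = 17.3×10⁻⁶×155×290 + 1.2×10⁻⁶×155×475 = 0.866 mm.
The walls prevent any net length change, so an axial force P (same in every segment) develops. Compatibility: P · Σ Lᵢ/(AᵢEᵢ) = δ_free.
The series flexibility is Σ Lᵢ/(AᵢEᵢ) = 290/(2375×115×10³) + 475/(1700×145×10³) = 2.989×10⁻⁶ mm/N.
So P = 0.866 / 2.989×10⁻⁶ = 289.7 kN, tensile.
σ_{copper} = P / A = 289700 / 2375 = 122 MPa.

σ ≈ 122 MPa (tensile)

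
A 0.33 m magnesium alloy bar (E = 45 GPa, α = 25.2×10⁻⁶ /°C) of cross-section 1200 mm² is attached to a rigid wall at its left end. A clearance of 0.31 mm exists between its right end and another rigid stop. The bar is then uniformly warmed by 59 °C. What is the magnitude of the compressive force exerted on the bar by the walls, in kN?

P ≈ 29.6 kN

Free thermal elongation = αΔT L = 25.2×10⁻⁶ × 59 × 330 = 0.4906 mm.
The gap closes (δ_free > 0.31 mm) and the wall then resists a further 0.4906 − 0.31 = 0.1806 mm of expansion.
So σ = E(δ_free − g)/L = 45×10³ × 0.1806/330 = 24.63 MPa.
Force on the wall = σA = 24.63 × 1200 mm² = 29.56 kN.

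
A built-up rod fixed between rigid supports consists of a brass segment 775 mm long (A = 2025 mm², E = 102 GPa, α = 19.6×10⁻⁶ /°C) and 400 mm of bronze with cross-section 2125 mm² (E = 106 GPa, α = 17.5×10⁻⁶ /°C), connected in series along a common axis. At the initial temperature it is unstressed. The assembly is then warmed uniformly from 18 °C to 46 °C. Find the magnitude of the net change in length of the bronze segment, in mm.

|ΔL| ≈ 0.00359 mm

If the supports were absent, the total length change would be Σ αᵢΔT Lᵢ = 19.6×10⁻⁶×28×775 + 17.5×10⁻⁶×28×400 = 0.6213 mm.
The walls prevent any net length change, so an axial force P (same in every segment) develops. Compatibility: P · Σ Lᵢ/(AᵢEᵢ) = δ_free.
Σ Lᵢ/(AᵢEᵢ) = 775/(2025×102×10³) + 400/(2125×106×10³) = 5.528×10⁻⁶ mm/N.
Hence P = δ_free / Σ(L/AE) = 0.6213/5.528×10⁻⁶ = 112.4 kN (compressive).
For the bronze segment, free thermal change = 17.5×10⁻⁶×28×400 = 0.196 mm and elastic change from P = 112400×400/(2125×106×10³) = 0.1996 mm; these oppose, so the net change is 0.00359 mm (segment shortens).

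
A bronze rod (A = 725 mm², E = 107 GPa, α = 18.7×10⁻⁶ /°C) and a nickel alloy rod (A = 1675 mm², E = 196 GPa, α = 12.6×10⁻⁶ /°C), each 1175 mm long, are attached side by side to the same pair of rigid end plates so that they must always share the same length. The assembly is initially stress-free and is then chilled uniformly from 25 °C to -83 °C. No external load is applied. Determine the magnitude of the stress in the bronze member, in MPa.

Both members must finish at the same length. With the larger α, the bronze tends to over-contract; the plates restrain it, putting the bronze in tension and the nickel alloy in compression. With no external load the two internal forces are equal and opposite, magnitude P.
Setting the final lengths equal and cancelling L: (α₁ − α₂)ΔT = P/(A₁E₁) + P/(A₂E₂).
|α₁ − α₂|·ΔT = 6.1×10⁻⁶ × 108 = 0.0006588.
1/(A₁E₁) + 1/(A₂E₂) = 1/(725×107×10³) + 1/(1675×196×10³) = 1.594×10⁻⁸ N⁻¹.
So P = 0.0006588 / 1.594×10⁻⁸ = 41.34 kN.
σ_{bronze} = P/A₁ = 41340/725 = 57.02 MPa, tensile.

σ ≈ 57 MPa (tensile)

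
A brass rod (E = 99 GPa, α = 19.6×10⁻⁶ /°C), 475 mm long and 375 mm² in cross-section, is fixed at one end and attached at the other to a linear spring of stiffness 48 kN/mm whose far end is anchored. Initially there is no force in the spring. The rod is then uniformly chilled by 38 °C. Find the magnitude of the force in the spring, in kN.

P ≈ 10.5 kN

The unrestrained thermal change is αΔT L = 19.6×10⁻⁶ × 38 × 475 = 0.3538 mm.
Let P be the tensile force in the spring. The rod extends elastically by PL/(AE) and the spring stretches by P/k; together these equal δ_free.
So P = δ_free / [L/(AE) + 1/k] = 0.3538 / [ 475/(375×99×10³) + 1/(48×10³) ].
P = 0.3538 / 3.363×10⁻⁵ = 10520 N.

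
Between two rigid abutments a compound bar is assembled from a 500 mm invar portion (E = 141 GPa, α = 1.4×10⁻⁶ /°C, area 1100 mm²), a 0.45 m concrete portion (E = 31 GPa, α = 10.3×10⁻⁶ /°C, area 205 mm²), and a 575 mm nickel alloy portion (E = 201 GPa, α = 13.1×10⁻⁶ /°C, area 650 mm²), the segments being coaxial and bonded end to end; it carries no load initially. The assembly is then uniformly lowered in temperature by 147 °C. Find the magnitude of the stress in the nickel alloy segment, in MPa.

σ ≈ 37.1 MPa (tensile)

Free thermal contraction of the whole bar: Σ αᵢΔT Lᵢ = 1.4×10⁻⁶×147×500 + 10.3×10⁻⁶×147×450 + 13.1×10⁻⁶×147×575 = 1.892 mm.
The rigid supports impose zero overall length change; the single axial force P common to all segments must satisfy P Σ Lᵢ/(AᵢEᵢ) = δ_free.
Σ Lᵢ/(AᵢEᵢ) = 500/(1100×141×10³) + 450/(205×31×10³) + 575/(650×201×10³) = 7.844×10⁻⁵ mm/N.
So P = 1.892 / 7.844×10⁻⁵ = 24.12 kN, tensile.
σ_{nickel alloy} = P / A = 24120 / 650 = 37.1 MPa.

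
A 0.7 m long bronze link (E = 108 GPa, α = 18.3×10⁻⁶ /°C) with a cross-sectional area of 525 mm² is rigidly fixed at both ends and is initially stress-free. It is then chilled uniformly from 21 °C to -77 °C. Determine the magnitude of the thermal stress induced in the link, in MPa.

σ ≈ 194 MPa (tensile)

Because both ends are immovable the net strain is zero, and the suppressed thermal strain is αΔT = 18.3×10⁻⁶ × 98 = 1793.4×10⁻⁶.
σ = EαΔT = 108×10³ × 18.3×10⁻⁶ × 98 = 193.7 MPa (tensile; the link is trying to contract).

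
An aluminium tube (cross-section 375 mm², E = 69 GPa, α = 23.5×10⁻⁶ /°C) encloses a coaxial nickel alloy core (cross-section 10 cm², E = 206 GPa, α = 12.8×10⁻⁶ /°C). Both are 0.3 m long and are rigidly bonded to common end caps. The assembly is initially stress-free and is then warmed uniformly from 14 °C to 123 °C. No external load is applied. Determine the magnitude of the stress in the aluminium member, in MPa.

Both members must finish at the same length. With the larger α, the aluminium tends to over-expand; the plates restrain it, putting the aluminium in compression and the nickel alloy in tension. With no external load the two internal forces are equal and opposite, magnitude P.
Compatibility of the two members (thermal + elastic change equal): (α₁ − α₂)ΔT = P·[1/(A₁E₁) + 1/(A₂E₂)].
|α₁ − α₂|·ΔT = 10.7×10⁻⁶ × 109 = 0.001166.
1/(A₁E₁) + 1/(A₂E₂) = 1/(375×69×10³) + 1/(1000×206×10³) = 4.35×10⁻⁸ N⁻¹.
P = 0.001166 / 4.35×10⁻⁸ = 26810 N = 26.81 kN.
σ_{aluminium} = P/A₁ = 26810/375 = 71.49 MPa, compressive.

σ ≈ 71.5 MPa (compressive)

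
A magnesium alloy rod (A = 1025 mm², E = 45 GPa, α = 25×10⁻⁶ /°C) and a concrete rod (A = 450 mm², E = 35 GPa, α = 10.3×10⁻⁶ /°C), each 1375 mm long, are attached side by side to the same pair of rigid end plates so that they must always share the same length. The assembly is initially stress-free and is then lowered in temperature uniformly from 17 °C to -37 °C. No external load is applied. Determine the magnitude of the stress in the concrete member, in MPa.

Both members must finish at the same length. With the larger α, the magnesium alloy tends to over-contract; the plates restrain it, putting the magnesium alloy in tension and the concrete in compression. With no external load the two internal forces are equal and opposite, magnitude P.
Equating the net (thermal + elastic) strains gives |α₁ − α₂|·ΔT = P·[1/(A₁E₁) + 1/(A₂E₂)].
|α₁ − α₂|·ΔT = 14.7×10⁻⁶ × 54 = 0.0007938.
1/(A₁E₁) + 1/(A₂E₂) = 1/(1025×45×10³) + 1/(450×35×10³) = 8.517×10⁻⁸ N⁻¹.
P = 0.0007938 / 8.517×10⁻⁸ = 9320 N = 9.32 kN.
σ_{concrete} = P/A₂ = 9320/450 = 20.71 MPa, compressive.

σ ≈ 20.7 MPa (compressive)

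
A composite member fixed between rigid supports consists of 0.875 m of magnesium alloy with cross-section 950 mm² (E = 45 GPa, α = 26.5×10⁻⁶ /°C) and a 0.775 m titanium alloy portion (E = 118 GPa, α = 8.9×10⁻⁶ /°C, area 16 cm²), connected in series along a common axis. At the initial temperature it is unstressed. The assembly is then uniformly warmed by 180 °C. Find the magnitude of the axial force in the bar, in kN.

P ≈ 220 kN (compressive)

If the supports were absent, the total length change would be Σ αᵢΔT Lᵢ = 26.5×10⁻⁶×180×875 + 8.9×10⁻⁶×180×775 = 5.415 mm.
The rigid supports impose zero overall length change; the single axial force P common to all segments must satisfy P Σ Lᵢ/(AᵢEᵢ) = δ_free.
Σ Lᵢ/(AᵢEᵢ) = 875/(950×45×10³) + 775/(1600×118×10³) = 2.457×10⁻⁵ mm/N.
So P = 5.415 / 2.457×10⁻⁵ = 220.4 kN, compressive.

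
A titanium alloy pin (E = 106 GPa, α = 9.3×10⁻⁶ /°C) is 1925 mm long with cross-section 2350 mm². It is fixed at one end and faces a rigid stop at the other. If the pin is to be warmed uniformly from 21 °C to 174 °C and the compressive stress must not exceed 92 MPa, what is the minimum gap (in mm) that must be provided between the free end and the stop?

Free expansion if unrestrained: δ_free = αΔT L = 9.3×10⁻⁶ × 153 × 1925 = 2.739 mm.
A stress of 92 MPa corresponds to the wall pushing the pin back by σL/E = 92×1925/(106×10³) = 1.671 mm.
So the gap has to take up the difference, g_min = δ_free − σL/E = 2.739 − 1.671 = 1.068 mm.

g ≈ 1.07 mm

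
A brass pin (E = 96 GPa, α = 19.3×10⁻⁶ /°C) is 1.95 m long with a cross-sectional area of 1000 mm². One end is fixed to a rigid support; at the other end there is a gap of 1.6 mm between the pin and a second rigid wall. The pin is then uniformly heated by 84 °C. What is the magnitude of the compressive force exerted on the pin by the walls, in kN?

P ≈ 76.9 kN

Unrestrained expansion: δ_free = αΔT L = 19.3×10⁻⁶ × 84 × 1950 = 3.161 mm.
The gap closes (δ_free > 1.6 mm) and the wall then resists a further 3.161 − 1.6 = 1.561 mm of expansion.
So σ = E(δ_free − g)/L = 96×10³ × 1.561/1950 = 76.87 MPa.
Force on the wall = σA = 76.87 × 1000 mm² = 76.87 kN.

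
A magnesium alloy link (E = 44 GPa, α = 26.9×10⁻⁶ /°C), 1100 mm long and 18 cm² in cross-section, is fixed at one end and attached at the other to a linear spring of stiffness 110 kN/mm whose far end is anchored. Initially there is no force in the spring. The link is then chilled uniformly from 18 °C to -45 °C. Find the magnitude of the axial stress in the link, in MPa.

Free thermal contraction: δ_free = αΔT L = 26.9×10⁻⁶ × 63 × 1100 = 1.864 mm.
With a force P in the spring, the elastic change of the link is PL/(AE) and that of the spring is P/k; compatibility requires their sum to equal δ_free.
So P = δ_free / [L/(AE) + 1/k] = 1.864 / [ 1100/(1800×44×10³) + 1/(110×10³) ].
P = 1.864 / 2.298×10⁻⁵ = 81120 N.
σ = P/A = 81120/1800 = 45.07 MPa.

σ ≈ 45.1 MPa (tensile)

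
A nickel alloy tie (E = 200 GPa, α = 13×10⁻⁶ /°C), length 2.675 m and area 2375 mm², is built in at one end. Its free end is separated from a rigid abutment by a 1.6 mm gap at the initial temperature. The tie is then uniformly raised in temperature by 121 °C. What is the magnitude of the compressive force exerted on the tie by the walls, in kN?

Unrestrained expansion: δ_free = αΔT L = 13×10⁻⁶ × 121 × 2675 = 4.208 mm.
The gap closes (δ_free > 1.6 mm) and the wall then resists a further 4.208 − 1.6 = 2.608 mm of expansion.
That suppressed elongation corresponds to σ = E·Δ/L = 200×10³ × 2.608/2675 = 195 MPa.
P = σA = 195 × 2375 = 463.1 kN.

P ≈ 463 kN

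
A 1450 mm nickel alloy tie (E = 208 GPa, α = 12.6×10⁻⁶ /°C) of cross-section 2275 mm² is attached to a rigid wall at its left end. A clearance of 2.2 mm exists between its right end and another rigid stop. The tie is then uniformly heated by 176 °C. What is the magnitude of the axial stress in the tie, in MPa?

Free thermal elongation = αΔT L = 12.6×10⁻⁶ × 176 × 1450 = 3.216 mm.
The gap closes (δ_free > 2.2 mm) and the wall then resists a further 3.216 − 2.2 = 1.016 mm of expansion.
Compatibility: PL/(AE) = 1.016 mm, so σ = P/A = E × (1.016/1450) = 145.7 MPa.

σ ≈ 146 MPa (compressive)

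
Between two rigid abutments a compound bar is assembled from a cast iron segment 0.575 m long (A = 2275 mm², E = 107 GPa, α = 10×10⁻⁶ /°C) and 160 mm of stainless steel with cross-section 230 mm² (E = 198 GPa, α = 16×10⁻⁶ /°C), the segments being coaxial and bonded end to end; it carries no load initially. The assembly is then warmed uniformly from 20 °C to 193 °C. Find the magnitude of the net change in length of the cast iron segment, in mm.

|ΔL| ≈ 0.417 mm

Free thermal expansion of the whole bar: Σ αᵢΔT Lᵢ = 10×10⁻⁶×173×575 + 16×10⁻⁶×173×160 = 1.438 mm.
Since the ends are fixed, an axial force P builds up, equal in every segment, with P · Σ Lᵢ/(AᵢEᵢ) = δ_free.
The series flexibility is Σ Lᵢ/(AᵢEᵢ) = 575/(2275×107×10³) + 160/(230×198×10³) = 5.876×10⁻⁶ mm/N.
P = 1.438 / 5.876×10⁻⁶ = 244700 N = 244.7 kN, compressive.
For the cast iron segment, free thermal change = 10×10⁻⁶×173×575 = 0.9947 mm and elastic change from P = 244700×575/(2275×107×10³) = 0.578 mm; these oppose, so the net change is 0.417 mm (segment lengthens).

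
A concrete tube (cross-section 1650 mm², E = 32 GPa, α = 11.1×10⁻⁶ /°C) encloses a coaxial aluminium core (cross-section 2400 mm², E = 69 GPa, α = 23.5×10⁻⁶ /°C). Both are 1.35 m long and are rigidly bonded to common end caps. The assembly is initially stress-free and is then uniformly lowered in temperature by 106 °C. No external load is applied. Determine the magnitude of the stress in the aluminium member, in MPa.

Equilibrium of a rigid end plate with no external load gives equal and opposite internal forces ±P in the two members. Since α_{aluminium} > α_{concrete}, cooling drives the aluminium into tension and the concrete into compression.
Equating the net (thermal + elastic) strains gives |α₁ − α₂|·ΔT = P·[1/(A₁E₁) + 1/(A₂E₂)].
|α₁ − α₂|·ΔT = 12.4×10⁻⁶ × 106 = 0.001314.
1/(A₁E₁) + 1/(A₂E₂) = 1/(1650×32×10³) + 1/(2400×69×10³) = 2.498×10⁻⁸ N⁻¹.
P = 0.001314 / 2.498×10⁻⁸ = 52620 N = 52.62 kN.
σ_{aluminium} = P/A₂ = 52620/2400 = 21.93 MPa, tensile.

σ ≈ 21.9 MPa (tensile)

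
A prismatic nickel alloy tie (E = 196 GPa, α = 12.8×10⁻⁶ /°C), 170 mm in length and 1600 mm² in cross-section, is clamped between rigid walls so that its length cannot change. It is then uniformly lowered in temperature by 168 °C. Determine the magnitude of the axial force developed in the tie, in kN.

P ≈ 674 kN (tensile)

The ends cannot move, so σ = EαΔT = 196×10³ × 12.8×10⁻⁶ × 168 = 421.5 MPa.
Then P = σA = 421.5 × 1600 mm² = 674.4 kN, tensile.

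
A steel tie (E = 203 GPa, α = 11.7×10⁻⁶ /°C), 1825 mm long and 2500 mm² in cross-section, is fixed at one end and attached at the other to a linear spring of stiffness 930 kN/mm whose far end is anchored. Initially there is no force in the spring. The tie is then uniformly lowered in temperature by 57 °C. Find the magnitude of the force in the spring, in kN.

The unrestrained thermal change is αΔT L = 11.7×10⁻⁶ × 57 × 1825 = 1.217 mm.
With a force P in the spring, the elastic change of the tie is PL/(AE) and that of the spring is P/k; compatibility requires their sum to equal δ_free.
So P = δ_free / [L/(AE) + 1/k] = 1.217 / [ 1825/(2500×203×10³) + 1/(930×10³) ].
P = 1.217 / 4.671×10⁻⁶ = 260500 N.

P ≈ 261 kN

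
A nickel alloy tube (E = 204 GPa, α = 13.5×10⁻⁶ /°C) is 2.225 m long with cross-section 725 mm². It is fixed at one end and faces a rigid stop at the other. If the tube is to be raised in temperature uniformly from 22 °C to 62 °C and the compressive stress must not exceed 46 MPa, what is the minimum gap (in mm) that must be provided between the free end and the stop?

Free expansion if unrestrained: δ_free = αΔT L = 13.5×10⁻⁶ × 40 × 2225 = 1.202 mm.
At the allowable stress the elastic shortening the wall may impose is σL/E = 46 × 2225 / (204×10³) = 0.5017 mm.
So the gap has to take up the difference, g_min = δ_free − σL/E = 1.202 − 0.5017 = 0.6998 mm.

g ≈ 0.7 mm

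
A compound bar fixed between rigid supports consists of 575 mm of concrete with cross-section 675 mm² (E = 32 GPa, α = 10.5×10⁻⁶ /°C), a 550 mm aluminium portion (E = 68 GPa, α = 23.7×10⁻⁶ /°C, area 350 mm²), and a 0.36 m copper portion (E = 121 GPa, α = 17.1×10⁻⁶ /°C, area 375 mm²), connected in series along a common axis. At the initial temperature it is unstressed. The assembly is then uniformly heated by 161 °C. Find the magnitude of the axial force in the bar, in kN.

Free thermal expansion of the whole bar: Σ αᵢΔT Lᵢ = 10.5×10⁻⁶×161×575 + 23.7×10⁻⁶×161×550 + 17.1×10⁻⁶×161×360 = 4.062 mm.
Since the ends are fixed, an axial force P builds up, equal in every segment, with P · Σ Lᵢ/(AᵢEᵢ) = δ_free.
Σ Lᵢ/(AᵢEᵢ) = 575/(675×32×10³) + 550/(350×68×10³) + 360/(375×121×10³) = 5.766×10⁻⁵ mm/N.
So P = 4.062 / 5.766×10⁻⁵ = 70.44 kN, compressive.

P ≈ 70.4 kN (compressive)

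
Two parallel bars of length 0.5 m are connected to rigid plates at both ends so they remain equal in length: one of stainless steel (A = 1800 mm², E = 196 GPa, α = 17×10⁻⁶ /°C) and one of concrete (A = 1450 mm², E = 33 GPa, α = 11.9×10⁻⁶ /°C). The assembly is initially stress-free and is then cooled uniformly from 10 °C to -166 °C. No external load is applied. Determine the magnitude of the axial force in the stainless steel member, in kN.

Equilibrium of a rigid end plate with no external load gives equal and opposite internal forces ±P in the two members. Since α_{stainless steel} > α_{concrete}, cooling drives the stainless steel into tension and the concrete into compression.
Setting the final lengths equal and cancelling L: (α₁ − α₂)ΔT = P/(A₁E₁) + P/(A₂E₂).
|α₁ − α₂|·ΔT = 5.1×10⁻⁶ × 176 = 0.0008976.
1/(A₁E₁) + 1/(A₂E₂) = 1/(1800×196×10³) + 1/(1450×33×10³) = 2.373×10⁻⁸ N⁻¹.
P = 0.0008976 / 2.373×10⁻⁸ = 37820 N = 37.82 kN.

P ≈ 37.8 kN (tensile in the stainless steel)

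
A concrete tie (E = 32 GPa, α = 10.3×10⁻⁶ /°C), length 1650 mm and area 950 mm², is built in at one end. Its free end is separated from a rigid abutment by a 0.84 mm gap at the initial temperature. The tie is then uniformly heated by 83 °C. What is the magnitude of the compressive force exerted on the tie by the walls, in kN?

P ≈ 10.5 kN

Unrestrained expansion: δ_free = αΔT L = 10.3×10⁻⁶ × 83 × 1650 = 1.411 mm.
The gap closes (δ_free > 0.84 mm) and the wall then resists a further 1.411 − 0.84 = 0.5706 mm of expansion.
Compatibility: PL/(AE) = 0.5706 mm, so σ = P/A = E × (0.5706/1650) = 11.07 MPa.
Force on the wall = σA = 11.07 × 950 mm² = 10.51 kN.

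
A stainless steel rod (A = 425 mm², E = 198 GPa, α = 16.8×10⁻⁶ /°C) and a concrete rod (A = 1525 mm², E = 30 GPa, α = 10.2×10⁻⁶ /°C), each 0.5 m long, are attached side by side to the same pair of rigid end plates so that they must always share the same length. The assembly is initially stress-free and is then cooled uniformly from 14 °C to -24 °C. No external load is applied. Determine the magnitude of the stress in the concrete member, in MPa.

σ ≈ 4.87 MPa (compressive)

The stainless steel has the larger α, so on cooling it would change length more than the concrete if both were free. The rigid plates force a common final length, so the stainless steel is put into tension and the concrete into compression, with equal and opposite forces P (no external load).
Setting the final lengths equal and cancelling L: (α₁ − α₂)ΔT = P/(A₁E₁) + P/(A₂E₂).
|α₁ − α₂|·ΔT = 6.6×10⁻⁶ × 38 = 0.0002508.
1/(A₁E₁) + 1/(A₂E₂) = 1/(425×198×10³) + 1/(1525×30×10³) = 3.374×10⁻⁸ N⁻¹.
So P = 0.0002508 / 3.374×10⁻⁸ = 7.433 kN.
σ_{concrete} = P/A₂ = 7433/1525 = 4.874 MPa, compressive.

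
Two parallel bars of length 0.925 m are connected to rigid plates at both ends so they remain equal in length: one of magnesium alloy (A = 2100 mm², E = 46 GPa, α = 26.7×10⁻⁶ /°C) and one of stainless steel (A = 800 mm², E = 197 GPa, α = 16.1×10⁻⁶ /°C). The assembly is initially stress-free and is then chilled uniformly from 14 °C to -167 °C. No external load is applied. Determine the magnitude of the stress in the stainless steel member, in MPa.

Both members must finish at the same length. With the larger α, the magnesium alloy tends to over-contract; the plates restrain it, putting the magnesium alloy in tension and the stainless steel in compression. With no external load the two internal forces are equal and opposite, magnitude P.
Setting the final lengths equal and cancelling L: (α₁ − α₂)ΔT = P/(A₁E₁) + P/(A₂E₂).
|α₁ − α₂|·ΔT = 10.6×10⁻⁶ × 181 = 0.001919.
1/(A₁E₁) + 1/(A₂E₂) = 1/(2100×46×10³) + 1/(800×197×10³) = 1.67×10⁻⁸ N⁻¹.
P = 0.001919 / 1.67×10⁻⁸ = 114900 N = 114.9 kN.
σ_{stainless steel} = P/A₂ = 114900/800 = 143.6 MPa, compressive.

σ ≈ 144 MPa (compressive)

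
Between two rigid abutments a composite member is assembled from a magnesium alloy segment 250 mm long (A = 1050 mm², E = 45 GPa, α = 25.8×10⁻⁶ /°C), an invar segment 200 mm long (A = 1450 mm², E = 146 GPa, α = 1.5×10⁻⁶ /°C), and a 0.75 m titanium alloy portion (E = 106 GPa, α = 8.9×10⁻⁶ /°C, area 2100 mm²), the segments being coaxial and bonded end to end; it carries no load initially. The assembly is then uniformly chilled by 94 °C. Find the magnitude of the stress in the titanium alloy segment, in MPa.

Free thermal contraction of the whole bar: Σ αᵢΔT Lᵢ = 25.8×10⁻⁶×94×250 + 1.5×10⁻⁶×94×200 + 8.9×10⁻⁶×94×750 = 1.262 mm.
Since the ends are fixed, an axial force P builds up, equal in every segment, with P · Σ Lᵢ/(AᵢEᵢ) = δ_free.
The series flexibility is Σ Lᵢ/(AᵢEᵢ) = 250/(1050×45×10³) + 200/(1450×146×10³) + 750/(2100×106×10³) = 9.605×10⁻⁶ mm/N.
P = 1.262 / 9.605×10⁻⁶ = 131400 N = 131.4 kN, tensile.
σ_{titanium alloy} = P / A = 131400 / 2100 = 62.56 MPa.

σ ≈ 62.6 MPa (tensile)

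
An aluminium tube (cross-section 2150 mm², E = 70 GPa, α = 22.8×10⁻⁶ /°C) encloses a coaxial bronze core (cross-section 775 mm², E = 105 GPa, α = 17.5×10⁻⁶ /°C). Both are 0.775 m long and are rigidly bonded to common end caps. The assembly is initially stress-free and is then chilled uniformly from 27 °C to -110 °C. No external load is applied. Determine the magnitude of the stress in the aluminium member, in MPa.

Both members must finish at the same length. With the larger α, the aluminium tends to over-contract; the plates restrain it, putting the aluminium in tension and the bronze in compression. With no external load the two internal forces are equal and opposite, magnitude P.
Equating the net (thermal + elastic) strains gives |α₁ − α₂|·ΔT = P·[1/(A₁E₁) + 1/(A₂E₂)].
|α₁ − α₂|·ΔT = 5.3×10⁻⁶ × 137 = 0.0007261.
1/(A₁E₁) + 1/(A₂E₂) = 1/(2150×70×10³) + 1/(775×105×10³) = 1.893×10⁻⁸ N⁻¹.
P = 0.0007261 / 1.893×10⁻⁸ = 38350 N = 38.35 kN.
σ_{aluminium} = P/A₁ = 38350/2150 = 17.84 MPa, tensile.

σ ≈ 17.8 MPa (tensile)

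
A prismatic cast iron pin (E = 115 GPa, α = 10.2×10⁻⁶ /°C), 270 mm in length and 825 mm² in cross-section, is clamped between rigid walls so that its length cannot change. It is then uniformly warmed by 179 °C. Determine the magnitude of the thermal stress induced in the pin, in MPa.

With length fixed, the mechanical strain must cancel the thermal strain αΔT = 10.2×10⁻⁶ × 179 = 1825.8×10⁻⁶.
σ = EαΔT = 115×10³ × 10.2×10⁻⁶ × 179 = 210 MPa (compressive; the pin is trying to expand).

σ ≈ 210 MPa (compressive)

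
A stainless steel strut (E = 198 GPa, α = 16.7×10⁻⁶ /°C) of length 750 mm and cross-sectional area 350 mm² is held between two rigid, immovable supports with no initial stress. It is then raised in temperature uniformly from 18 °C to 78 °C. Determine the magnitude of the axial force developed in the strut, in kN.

P ≈ 69.4 kN (compressive)

The ends cannot move, so σ = EαΔT = 198×10³ × 16.7×10⁻⁶ × 60 = 198.4 MPa.
P = AEαΔT = 350 × 198×10³ × 16.7×10⁻⁶ × 60 = 69.44 kN (compressive).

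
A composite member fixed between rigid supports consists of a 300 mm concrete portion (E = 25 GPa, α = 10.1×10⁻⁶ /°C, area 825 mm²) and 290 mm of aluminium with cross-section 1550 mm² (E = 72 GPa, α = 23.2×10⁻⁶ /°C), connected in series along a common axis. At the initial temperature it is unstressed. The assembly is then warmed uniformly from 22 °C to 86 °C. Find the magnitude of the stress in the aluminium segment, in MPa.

Free thermal expansion of the whole bar: Σ αᵢΔT Lᵢ = 10.1×10⁻⁶×64×300 + 23.2×10⁻⁶×64×290 = 0.6245 mm.
Since the ends are fixed, an axial force P builds up, equal in every segment, with P · Σ Lᵢ/(AᵢEᵢ) = δ_free.
The series flexibility is Σ Lᵢ/(AᵢEᵢ) = 300/(825×25×10³) + 290/(1550×72×10³) = 1.714×10⁻⁵ mm/N.
Hence P = δ_free / Σ(L/AE) = 0.6245/1.714×10⁻⁵ = 36.43 kN (compressive).
σ_{aluminium} = P / A = 36430 / 1550 = 23.5 MPa.

σ ≈ 23.5 MPa (compressive)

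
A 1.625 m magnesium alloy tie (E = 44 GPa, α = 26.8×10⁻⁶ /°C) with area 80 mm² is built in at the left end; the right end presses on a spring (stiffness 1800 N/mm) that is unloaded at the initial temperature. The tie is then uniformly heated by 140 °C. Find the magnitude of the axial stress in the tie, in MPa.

σ ≈ 74.9 MPa (compressive)

The unrestrained thermal change is αΔT L = 26.8×10⁻⁶ × 140 × 1625 = 6.097 mm.
With a force P in the spring, the elastic change of the tie is PL/(AE) and that of the spring is P/k; compatibility requires their sum to equal δ_free.
So P = δ_free / [L/(AE) + 1/k] = 6.097 / [ 1625/(80×44×10³) + 1/(1800) ].
P = 6.097 / 0.001017 = 5994 N.
σ = P/A = 5994/80 = 74.92 MPa.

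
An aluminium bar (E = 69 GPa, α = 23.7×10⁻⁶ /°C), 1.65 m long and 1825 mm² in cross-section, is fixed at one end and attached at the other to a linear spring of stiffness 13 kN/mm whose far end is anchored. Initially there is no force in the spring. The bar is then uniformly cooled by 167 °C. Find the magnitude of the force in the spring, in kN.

P ≈ 72.5 kN

The unrestrained thermal change is αΔT L = 23.7×10⁻⁶ × 167 × 1650 = 6.531 mm.
With a force P in the spring, the elastic change of the bar is PL/(AE) and that of the spring is P/k; compatibility requires their sum to equal δ_free.
P [ L/(AE) + 1/k ] = δ_free → P [ 1650/(1825×69×10³) + 1/(13×10³) ] = 6.531.
P = 6.531 / 9.003×10⁻⁵ = 72540 N.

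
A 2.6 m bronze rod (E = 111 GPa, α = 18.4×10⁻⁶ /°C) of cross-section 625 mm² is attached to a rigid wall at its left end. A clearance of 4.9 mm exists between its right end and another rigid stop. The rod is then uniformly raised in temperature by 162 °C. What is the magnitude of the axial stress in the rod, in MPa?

If the wall were absent the rod would grow by αΔT L = 18.4×10⁻⁶ × 162 × 2600 = 7.75 mm.
After closing the 4.9 mm clearance, 7.75 − 4.9 = 2.85 mm of expansion remains to be suppressed by the wall.
So σ = E(δ_free − g)/L = 111×10³ × 2.85/2600 = 121.7 MPa.

σ ≈ 122 MPa (compressive)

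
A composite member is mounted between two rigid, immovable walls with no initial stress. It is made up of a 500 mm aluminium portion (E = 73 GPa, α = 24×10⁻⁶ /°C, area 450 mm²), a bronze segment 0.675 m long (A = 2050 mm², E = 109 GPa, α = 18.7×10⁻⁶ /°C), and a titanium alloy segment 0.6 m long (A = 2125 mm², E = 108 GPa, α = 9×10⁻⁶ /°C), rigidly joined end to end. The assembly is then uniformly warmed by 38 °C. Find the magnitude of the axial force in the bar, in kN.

If the supports were absent, the total length change would be Σ αᵢΔT Lᵢ = 24×10⁻⁶×38×500 + 18.7×10⁻⁶×38×675 + 9×10⁻⁶×38×600 = 1.141 mm.
The walls prevent any net length change, so an axial force P (same in every segment) develops. Compatibility: P · Σ Lᵢ/(AᵢEᵢ) = δ_free.
The series flexibility is Σ Lᵢ/(AᵢEᵢ) = 500/(450×73×10³) + 675/(2050×109×10³) + 600/(2125×108×10³) = 2.086×10⁻⁵ mm/N.
P = 1.141 / 2.086×10⁻⁵ = 54700 N = 54.7 kN, compressive.

P ≈ 54.7 kN (compressive)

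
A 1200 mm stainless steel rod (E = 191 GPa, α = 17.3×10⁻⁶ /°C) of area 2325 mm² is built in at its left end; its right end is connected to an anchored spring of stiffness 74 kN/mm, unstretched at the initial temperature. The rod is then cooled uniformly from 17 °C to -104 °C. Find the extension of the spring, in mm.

δ ≈ 2.09 mm

The unrestrained thermal change is αΔT L = 17.3×10⁻⁶ × 121 × 1200 = 2.512 mm.
With a force P in the spring, the elastic change of the rod is PL/(AE) and that of the spring is P/k; compatibility requires their sum to equal δ_free.
So P = δ_free / [L/(AE) + 1/k] = 2.512 / [ 1200/(2325×191×10³) + 1/(74×10³) ].
P = 2.512 / 1.622×10⁻⁵ = 154900 N.
Spring extension = P/k = 154900/(74×10³) = 2.093 mm.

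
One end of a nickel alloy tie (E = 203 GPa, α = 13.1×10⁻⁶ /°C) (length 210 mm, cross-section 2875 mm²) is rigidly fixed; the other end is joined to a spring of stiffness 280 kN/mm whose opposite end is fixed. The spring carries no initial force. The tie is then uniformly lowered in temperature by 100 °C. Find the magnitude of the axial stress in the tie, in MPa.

The unrestrained thermal change is αΔT L = 13.1×10⁻⁶ × 100 × 210 = 0.2751 mm.
Let P be the tensile force in the spring. The tie extends elastically by PL/(AE) and the spring stretches by P/k; together these equal δ_free.
P [ L/(AE) + 1/k ] = δ_free → P [ 210/(2875×203×10³) + 1/(280×10³) ] = 0.2751.
P = 0.2751 / 3.931×10⁻⁶ = 69980 N.
σ = P/A = 69980/2875 = 24.34 MPa.

σ ≈ 24.3 MPa (tensile)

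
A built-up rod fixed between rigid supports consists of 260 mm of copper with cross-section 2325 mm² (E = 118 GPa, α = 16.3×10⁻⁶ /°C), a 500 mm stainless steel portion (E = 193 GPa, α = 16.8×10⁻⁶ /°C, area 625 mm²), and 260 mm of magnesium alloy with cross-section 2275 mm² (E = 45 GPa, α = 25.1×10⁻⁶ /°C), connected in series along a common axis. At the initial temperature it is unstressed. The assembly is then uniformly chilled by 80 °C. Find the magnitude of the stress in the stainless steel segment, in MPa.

With the walls removed the bar would change length by δ_free = Σ αᵢΔT Lᵢ = 16.3×10⁻⁶×80×260 + 16.8×10⁻⁶×80×500 + 25.1×10⁻⁶×80×260 = 1.533 mm.
Since the ends are fixed, an axial force P builds up, equal in every segment, with P · Σ Lᵢ/(AᵢEᵢ) = δ_free.
Σ Lᵢ/(AᵢEᵢ) = 260/(2325×118×10³) + 500/(625×193×10³) + 260/(2275×45×10³) = 7.632×10⁻⁶ mm/N.
P = 1.533 / 7.632×10⁻⁶ = 200900 N = 200.9 kN, tensile.
σ_{stainless steel} = P / A = 200900 / 625 = 321.4 MPa.

σ ≈ 321 MPa (tensile)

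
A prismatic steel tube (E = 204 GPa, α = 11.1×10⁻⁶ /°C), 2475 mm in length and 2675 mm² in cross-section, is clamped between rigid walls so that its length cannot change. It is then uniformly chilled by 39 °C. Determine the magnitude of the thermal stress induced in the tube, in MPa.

Because both ends are immovable the net strain is zero, and the suppressed thermal strain is αΔT = 11.1×10⁻⁶ × 39 = 432.9×10⁻⁶.
σ = EαΔT = 204×10³ × 11.1×10⁻⁶ × 39 = 88.31 MPa (tensile; the tube is trying to contract).

σ ≈ 88.3 MPa (tensile)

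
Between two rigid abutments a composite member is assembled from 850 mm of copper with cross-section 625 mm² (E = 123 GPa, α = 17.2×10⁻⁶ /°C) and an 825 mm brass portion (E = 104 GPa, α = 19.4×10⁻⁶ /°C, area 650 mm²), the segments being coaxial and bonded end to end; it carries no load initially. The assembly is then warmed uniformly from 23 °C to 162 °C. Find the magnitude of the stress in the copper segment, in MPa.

Free thermal expansion of the whole bar: Σ αᵢΔT Lᵢ = 17.2×10⁻⁶×139×850 + 19.4×10⁻⁶×139×825 = 4.257 mm.
The walls prevent any net length change, so an axial force P (same in every segment) develops. Compatibility: P · Σ Lᵢ/(AᵢEᵢ) = δ_free.
The series flexibility is Σ Lᵢ/(AᵢEᵢ) = 850/(625×123×10³) + 825/(650×104×10³) = 2.326×10⁻⁵ mm/N.
Hence P = δ_free / Σ(L/AE) = 4.257/2.326×10⁻⁵ = 183 kN (compressive).
σ_{copper} = P / A = 183000 / 625 = 292.8 MPa.

σ ≈ 293 MPa (compressive)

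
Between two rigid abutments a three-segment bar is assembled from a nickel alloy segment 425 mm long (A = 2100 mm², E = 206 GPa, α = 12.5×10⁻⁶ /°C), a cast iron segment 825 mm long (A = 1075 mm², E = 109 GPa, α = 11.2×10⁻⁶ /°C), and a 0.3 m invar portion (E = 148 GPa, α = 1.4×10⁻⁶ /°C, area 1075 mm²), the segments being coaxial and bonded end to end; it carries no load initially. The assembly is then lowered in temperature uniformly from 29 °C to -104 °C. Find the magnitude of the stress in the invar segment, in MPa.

Free thermal contraction of the whole bar: Σ αᵢΔT Lᵢ = 12.5×10⁻⁶×133×425 + 11.2×10⁻⁶×133×825 + 1.4×10⁻⁶×133×300 = 1.991 mm.
The rigid supports impose zero overall length change; the single axial force P common to all segments must satisfy P Σ Lᵢ/(AᵢEᵢ) = δ_free.
The series flexibility is Σ Lᵢ/(AᵢEᵢ) = 425/(2100×206×10³) + 825/(1075×109×10³) + 300/(1075×148×10³) = 9.909×10⁻⁶ mm/N.
P = 1.991 / 9.909×10⁻⁶ = 201000 N = 201 kN, tensile.
σ_{invar} = P / A = 201000 / 1075 = 186.9 MPa.

σ ≈ 187 MPa (tensile)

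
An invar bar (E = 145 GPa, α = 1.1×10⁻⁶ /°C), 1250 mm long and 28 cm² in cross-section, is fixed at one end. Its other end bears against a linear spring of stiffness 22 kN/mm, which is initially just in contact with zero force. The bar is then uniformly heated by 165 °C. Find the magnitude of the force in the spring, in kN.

P ≈ 4.67 kN

The unrestrained thermal change is αΔT L = 1.1×10⁻⁶ × 165 × 1250 = 0.2269 mm.
With a force P in the spring, the elastic change of the bar is PL/(AE) and that of the spring is P/k; compatibility requires their sum to equal δ_free.
P [ L/(AE) + 1/k ] = δ_free → P [ 1250/(2800×145×10³) + 1/(22×10³) ] = 0.2269.
P = 0.2269 / 4.853×10⁻⁵ = 4675 N.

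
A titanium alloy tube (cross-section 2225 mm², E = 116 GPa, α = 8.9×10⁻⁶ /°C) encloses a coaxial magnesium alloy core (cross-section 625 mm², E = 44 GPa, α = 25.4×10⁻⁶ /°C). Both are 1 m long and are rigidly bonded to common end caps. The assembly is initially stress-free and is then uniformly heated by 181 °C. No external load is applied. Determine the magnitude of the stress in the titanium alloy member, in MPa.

Both members must finish at the same length. With the larger α, the magnesium alloy tends to over-expand; the plates restrain it, putting the magnesium alloy in compression and the titanium alloy in tension. With no external load the two internal forces are equal and opposite, magnitude P.
Equating the net (thermal + elastic) strains gives |α₁ − α₂|·ΔT = P·[1/(A₁E₁) + 1/(A₂E₂)].
|α₁ − α₂|·ΔT = 16.5×10⁻⁶ × 181 = 0.002986.
1/(A₁E₁) + 1/(A₂E₂) = 1/(2225×116×10³) + 1/(625×44×10³) = 4.024×10⁻⁸ N⁻¹.
So P = 0.002986 / 4.024×10⁻⁸ = 74.22 kN.
σ_{titanium alloy} = P/A₁ = 74220/2225 = 33.36 MPa, tensile.

σ ≈ 33.4 MPa (tensile)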